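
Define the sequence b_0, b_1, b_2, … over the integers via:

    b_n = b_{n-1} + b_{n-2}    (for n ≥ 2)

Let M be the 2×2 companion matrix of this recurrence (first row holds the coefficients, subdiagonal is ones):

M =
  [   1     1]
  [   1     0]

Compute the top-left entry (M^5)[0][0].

(M^5)[0][0] is the top entry after applying M 5 times to the unit state (1, 0). Equivalently it is h_{6} for the auxiliary sequence (h_n) obeying the same recurrence with h_1 = 1 and h_i = 0 for 0 ≤ i < 1:
h_2 = 1·1 + 1·0 = 1
h_3 = 1·1 + 1·1 = 2
h_4 = 1·2 + 1·1 = 3
h_5 = 1·3 + 1·2 = 5
h_6 = 1·5 + 1·3 = 8

8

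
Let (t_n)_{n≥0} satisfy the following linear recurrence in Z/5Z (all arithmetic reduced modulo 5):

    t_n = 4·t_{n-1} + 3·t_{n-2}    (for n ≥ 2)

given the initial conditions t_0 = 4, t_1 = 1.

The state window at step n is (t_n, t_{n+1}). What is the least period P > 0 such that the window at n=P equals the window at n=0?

24

n=0: window = (4, 1)
n=1: window = (1, 1)
n=2: window = (1, 2)
n=3: window = (2, 1)
n=4: window = (1, 0)
n=5: window = (0, 3)
n=6: window = (3, 2)
n=7: window = (2, 2)
n=8: window = (2, 4)
n=9: window = (4, 2)
n=10: window = (2, 0)
n=11: window = (0, 1)
n=12: window = (1, 4)
n=13: window = (4, 4)
n=14: window = (4, 3)
n=15: window = (3, 4)
n=16: window = (4, 0)
n=17: window = (0, 2)
n=18: window = (2, 3)
n=19: window = (3, 3)
n=20: window = (3, 1)
n=21: window = (1, 3)
n=22: window = (3, 0)
n=23: window = (0, 4)
n=24: window = (4, 1)
window at n=24 equals window at n=0 → period = 24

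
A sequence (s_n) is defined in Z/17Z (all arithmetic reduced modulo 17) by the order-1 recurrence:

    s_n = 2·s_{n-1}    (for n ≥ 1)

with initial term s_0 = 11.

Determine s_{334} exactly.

s_1 = 2·11 = 5
s_2 = 2·5 = 10
s_3 = 2·10 = 3
s_4 = 2·3 = 6
s_5 = 2·6 = 12
s_6 = 2·12 = 7
s_7 = 2·7 = 14
s_8 = 2·14 = 11
(s_8) = (11) = (s_0), so the sequence has period 8.
334 ≡ 6 (mod 8), hence s_334 = s_6 = 7.

7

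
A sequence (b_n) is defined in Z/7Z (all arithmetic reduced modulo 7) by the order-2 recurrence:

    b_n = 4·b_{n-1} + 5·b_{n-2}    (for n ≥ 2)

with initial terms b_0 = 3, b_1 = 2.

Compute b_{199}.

b_2 = 4·2 + 5·3 = 2
b_3 = 4·2 + 5·2 = 4
b_4 = 4·4 + 5·2 = 5
b_5 = 4·5 + 5·4 = 5
b_6 = 4·5 + 5·5 = 3
b_7 = 4·3 + 5·5 = 2
(b_6, b_7) = (3, 2) = (b_0, b_1), so the sequence has period 6.
199 ≡ 1 (mod 6), hence b_199 = b_1 = 2.

2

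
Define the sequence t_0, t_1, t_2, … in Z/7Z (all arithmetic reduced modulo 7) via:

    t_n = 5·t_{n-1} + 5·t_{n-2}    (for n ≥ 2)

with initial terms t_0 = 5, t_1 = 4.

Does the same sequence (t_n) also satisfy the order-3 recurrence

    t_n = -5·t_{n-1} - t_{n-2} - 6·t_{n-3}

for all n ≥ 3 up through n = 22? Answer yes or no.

yes

Terms t_0..t_22: 5, 4, 3, 0, 1, 5, 2, 0, 3, 1, 6, 0, 2, 3, 4, 0, 6, 2, 5, 0, 4, 6, 1
n=3: candidate gives 0, actual t_3 = 0 ✓
n=4: candidate gives 1, actual t_4 = 1 ✓
n=5: candidate gives 5, actual t_5 = 5 ✓
n=6: candidate gives 2, actual t_6 = 2 ✓
n=7: candidate gives 0, actual t_7 = 0 ✓
n=8: candidate gives 3, actual t_8 = 3 ✓
n=9: candidate gives 1, actual t_9 = 1 ✓
n=10: candidate gives 6, actual t_10 = 6 ✓
n=11: candidate gives 0, actual t_11 = 0 ✓
n=12: candidate gives 2, actual t_12 = 2 ✓
n=13: candidate gives 3, actual t_13 = 3 ✓
n=14: candidate gives 4, actual t_14 = 4 ✓
n=15: candidate gives 0, actual t_15 = 0 ✓
n=16: candidate gives 6, actual t_16 = 6 ✓
n=17: candidate gives 2, actual t_17 = 2 ✓
n=18: candidate gives 5, actual t_18 = 5 ✓
n=19: candidate gives 0, actual t_19 = 0 ✓
n=20: candidate gives 4, actual t_20 = 4 ✓
n=21: candidate gives 6, actual t_21 = 6 ✓
n=22: candidate gives 1, actual t_22 = 1 ✓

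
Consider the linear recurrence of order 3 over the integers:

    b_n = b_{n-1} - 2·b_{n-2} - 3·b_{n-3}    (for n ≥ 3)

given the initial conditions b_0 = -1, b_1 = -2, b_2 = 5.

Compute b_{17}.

-71492

b_3 = 1·5 + -2·-2 + -3·-1 = 12
b_4 = 1·12 + -2·5 + -3·-2 = 8
b_5 = 1·8 + -2·12 + -3·5 = -31
b_6 = 1·-31 + -2·8 + -3·12 = -83
b_7 = 1·-83 + -2·-31 + -3·8 = -45
b_8 = 1·-45 + -2·-83 + -3·-31 = 214
b_9 = 1·214 + -2·-45 + -3·-83 = 553
b_10 = 1·553 + -2·214 + -3·-45 = 260
b_11 = 1·260 + -2·553 + -3·214 = -1488
b_12 = 1·-1488 + -2·260 + -3·553 = -3667
b_13 = 1·-3667 + -2·-1488 + -3·260 = -1471
b_14 = 1·-1471 + -2·-3667 + -3·-1488 = 10327
b_15 = 1·10327 + -2·-1471 + -3·-3667 = 24270
b_16 = 1·24270 + -2·10327 + -3·-1471 = 8029
b_17 = 1·8029 + -2·24270 + -3·10327 = -71492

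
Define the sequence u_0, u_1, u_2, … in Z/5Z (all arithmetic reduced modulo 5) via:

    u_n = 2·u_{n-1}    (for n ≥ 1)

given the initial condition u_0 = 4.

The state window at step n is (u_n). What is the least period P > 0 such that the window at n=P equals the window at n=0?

4

n=0: window = (4)
n=1: window = (3)
n=2: window = (1)
n=3: window = (2)
n=4: window = (4)
window at n=4 equals window at n=0 → period = 4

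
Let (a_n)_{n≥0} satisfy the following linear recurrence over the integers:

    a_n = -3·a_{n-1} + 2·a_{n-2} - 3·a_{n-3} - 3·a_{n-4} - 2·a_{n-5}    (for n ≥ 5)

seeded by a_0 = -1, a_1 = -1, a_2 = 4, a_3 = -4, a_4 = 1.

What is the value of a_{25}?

-3783246819203

a_5 = -3·1 + 2·-4 + -3·4 + -3·-1 + -2·-1 = -18
a_6 = -3·-18 + 2·1 + -3·-4 + -3·4 + -2·-1 = 58
a_7 = -3·58 + 2·-18 + -3·1 + -3·-4 + -2·4 = -209
a_8 = -3·-209 + 2·58 + -3·-18 + -3·1 + -2·-4 = 802
a_9 = -3·802 + 2·-209 + -3·58 + -3·-18 + -2·1 = -2946
a_10 = -3·-2946 + 2·802 + -3·-209 + -3·58 + -2·-18 = 10931
a_11 = -3·10931 + 2·-2946 + -3·802 + -3·-209 + -2·58 = -40580
a_12 = -3·-40580 + 2·10931 + -3·-2946 + -3·802 + -2·-209 = 150452
a_13 = -3·150452 + 2·-40580 + -3·10931 + -3·-2946 + -2·802 = -558075
a_14 = -3·-558075 + 2·150452 + -3·-40580 + -3·10931 + -2·-2946 = 2069968
a_15 = -3·2069968 + 2·-558075 + -3·150452 + -3·-40580 + -2·10931 = -7677532
a_16 = -3·-7677532 + 2·2069968 + -3·-558075 + -3·150452 + -2·-40580 = 28476561
a_17 = -3·28476561 + 2·-7677532 + -3·2069968 + -3·-558075 + -2·150452 = -105621330
a_18 = -3·-105621330 + 2·28476561 + -3·-7677532 + -3·2069968 + -2·-558075 = 391755954
a_19 = -3·391755954 + 2·-105621330 + -3·28476561 + -3·-7677532 + -2·2069968 = -1453047545
a_20 = -3·-1453047545 + 2·391755954 + -3·-105621330 + -3·28476561 + -2·-7677532 = 5389443914
a_21 = -3·5389443914 + 2·-1453047545 + -3·391755954 + -3·-105621330 + -2·28476561 = -19989783826
a_22 = -3·-19989783826 + 2·5389443914 + -3·-1453047545 + -3·391755954 + -2·-105621330 = 74143356739
a_23 = -3·74143356739 + 2·-19989783826 + -3·5389443914 + -3·-1453047545 + -2·391755954 = -275002338884
a_24 = -3·-275002338884 + 2·74143356739 + -3·-19989783826 + -3·5389443914 + -2·-1453047545 = 1020000844956
a_25 = -3·1020000844956 + 2·-275002338884 + -3·74143356739 + -3·-19989783826 + -2·5389443914 = -3783246819203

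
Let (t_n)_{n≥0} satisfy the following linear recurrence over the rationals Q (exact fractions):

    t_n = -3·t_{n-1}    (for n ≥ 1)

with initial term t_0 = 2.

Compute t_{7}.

t_1 = -3·2 = -6
t_2 = -3·-6 = 18
t_3 = -3·18 = -54
t_4 = -3·-54 = 162
t_5 = -3·162 = -486
t_6 = -3·-486 = 1458
t_7 = -3·1458 = -4374

-4374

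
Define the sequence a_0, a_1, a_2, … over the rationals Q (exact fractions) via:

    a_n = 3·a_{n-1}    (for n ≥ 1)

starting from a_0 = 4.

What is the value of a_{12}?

2125764

a_1 = 3·4 = 12
a_2 = 3·12 = 36
a_3 = 3·36 = 108
a_4 = 3·108 = 324
a_5 = 3·324 = 972
a_6 = 3·972 = 2916
a_7 = 3·2916 = 8748
a_8 = 3·8748 = 26244
a_9 = 3·26244 = 78732
a_10 = 3·78732 = 236196
a_11 = 3·236196 = 708588
a_12 = 3·708588 = 2125764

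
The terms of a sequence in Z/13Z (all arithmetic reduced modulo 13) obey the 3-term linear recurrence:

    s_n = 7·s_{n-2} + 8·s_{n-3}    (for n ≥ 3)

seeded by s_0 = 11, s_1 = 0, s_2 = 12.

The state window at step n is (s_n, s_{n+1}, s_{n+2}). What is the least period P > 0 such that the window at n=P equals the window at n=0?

84

n=0: window = (11, 0, 12)
n=1: window = (0, 12, 10)
n=2: window = (12, 10, 6)
n=3: window = (10, 6, 10)
n=4: window = (6, 10, 5)
n=5: window = (10, 5, 1)
n=6: window = (5, 1, 11)
n=7: window = (1, 11, 8)
n=8: window = (11, 8, 7)
n=9: window = (8, 7, 1)
n=10: window = (7, 1, 9)
n=11: window = (1, 9, 11)
n=12: window = (9, 11, 6)
n=13: window = (11, 6, 6)
n=14: window = (6, 6, 0)
n=15: window = (6, 0, 12)
n=16: window = (0, 12, 9)
n=17: window = (12, 9, 6)
n=18: window = (9, 6, 3)
n=19: window = (6, 3, 10)
n=20: window = (3, 10, 4)
n=21: window = (10, 4, 3)
n=22: window = (4, 3, 4)
n=23: window = (3, 4, 1)
n=24: window = (4, 1, 0)
n=25: window = (1, 0, 0)
n=26: window = (0, 0, 8)
n=27: window = (0, 8, 0)
n=28: window = (8, 0, 4)
n=29: window = (0, 4, 12)
n=30: window = (4, 12, 2)
n=31: window = (12, 2, 12)
n=32: window = (2, 12, 6)
n=33: window = (12, 6, 9)
n=34: window = (6, 9, 8)
n=35: window = (9, 8, 7)
n=36: window = (8, 7, 11)
n=37: window = (7, 11, 9)
n=38: window = (11, 9, 3)
n=39: window = (9, 3, 8)
n=40: window = (3, 8, 2)
…
n=82: window = (0, 0, 11)
n=83: window = (0, 11, 0)
n=84: window = (11, 0, 12)
window at n=84 equals window at n=0 → period = 84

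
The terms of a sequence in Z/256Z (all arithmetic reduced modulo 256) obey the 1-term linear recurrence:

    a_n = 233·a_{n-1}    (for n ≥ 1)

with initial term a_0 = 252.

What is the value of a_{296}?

a_1 = 233·252 = 92
a_2 = 233·92 = 188
a_3 = 233·188 = 28
a_4 = 233·28 = 124
a_5 = 233·124 = 220
a_6 = 233·220 = 60
a_7 = 233·60 = 156
a_8 = 233·156 = 252
(a_8) = (252) = (a_0), so the sequence has period 8.
296 ≡ 0 (mod 8), hence a_296 = a_0 = 252.

252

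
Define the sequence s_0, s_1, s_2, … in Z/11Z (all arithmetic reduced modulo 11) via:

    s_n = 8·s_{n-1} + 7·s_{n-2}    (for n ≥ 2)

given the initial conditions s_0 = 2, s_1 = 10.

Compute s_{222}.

s_2 = 8·10 + 7·2 = 6
s_3 = 8·6 + 7·10 = 8
s_4 = 8·8 + 7·6 = 7
s_5 = 8·7 + 7·8 = 2
s_6 = 8·2 + 7·7 = 10
(s_5, s_6) = (2, 10) = (s_0, s_1), so the sequence has period 5.
222 ≡ 2 (mod 5), hence s_222 = s_2 = 6.

6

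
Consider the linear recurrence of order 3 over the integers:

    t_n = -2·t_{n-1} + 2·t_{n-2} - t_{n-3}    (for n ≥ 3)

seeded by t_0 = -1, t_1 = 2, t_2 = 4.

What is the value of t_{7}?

-270

t_3 = -2·4 + 2·2 + -1·-1 = -3
t_4 = -2·-3 + 2·4 + -1·2 = 12
t_5 = -2·12 + 2·-3 + -1·4 = -34
t_6 = -2·-34 + 2·12 + -1·-3 = 95
t_7 = -2·95 + 2·-34 + -1·12 = -270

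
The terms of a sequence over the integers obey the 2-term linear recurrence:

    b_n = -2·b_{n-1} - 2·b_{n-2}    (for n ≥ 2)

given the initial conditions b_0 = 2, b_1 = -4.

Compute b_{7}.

b_2 = -2·-4 + -2·2 = 4
b_3 = -2·4 + -2·-4 = 0
b_4 = -2·0 + -2·4 = -8
b_5 = -2·-8 + -2·0 = 16
b_6 = -2·16 + -2·-8 = -16
b_7 = -2·-16 + -2·16 = 0

0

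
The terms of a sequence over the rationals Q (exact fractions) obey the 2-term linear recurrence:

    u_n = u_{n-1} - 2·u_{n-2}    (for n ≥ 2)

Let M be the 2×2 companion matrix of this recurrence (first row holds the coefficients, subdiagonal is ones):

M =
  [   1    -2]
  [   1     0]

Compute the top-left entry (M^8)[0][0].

(M^8)[0][0] is the top entry after applying M 8 times to the unit state (1, 0). Equivalently it is h_{9} for the auxiliary sequence (h_n) obeying the same recurrence with h_1 = 1 and h_i = 0 for 0 ≤ i < 1:
h_2 = 1·1 + -2·0 = 1
h_3 = 1·1 + -2·1 = -1
h_4 = 1·-1 + -2·1 = -3
h_5 = 1·-3 + -2·-1 = -1
h_6 = 1·-1 + -2·-3 = 5
h_7 = 1·5 + -2·-1 = 7
h_8 = 1·7 + -2·5 = -3
h_9 = 1·-3 + -2·7 = -17

-17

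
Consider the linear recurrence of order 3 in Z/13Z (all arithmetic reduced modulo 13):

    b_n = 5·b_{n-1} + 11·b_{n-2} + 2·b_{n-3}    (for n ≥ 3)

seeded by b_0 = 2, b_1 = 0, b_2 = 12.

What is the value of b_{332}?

b_3 = 5·12 + 11·0 + 2·2 = 12
b_4 = 5·12 + 11·12 + 2·0 = 10
b_5 = 5·10 + 11·12 + 2·12 = 11
b_6 = 5·11 + 11·10 + 2·12 = 7
b_7 = 5·7 + 11·11 + 2·10 = 7
b_8 = 5·7 + 11·7 + 2·11 = 4
Continuing the recurrence:
  b_9 = 7;  b_10 = 2;  b_11 = 4;  b_12 = 4;  b_13 = 3;  b_14 = 2
  b_15 = 12;  b_16 = 10;  b_17 = 4;  b_18 = 11;  b_19 = 2;  b_20 = 9
  b_21 = 11;  b_22 = 2;  b_23 = 6;  b_24 = 9;  b_25 = 11;  b_26 = 10
  b_27 = 7;  b_28 = 11;  b_29 = 9;  b_30 = 11;  b_31 = 7;  b_32 = 5
  b_33 = 7;  b_34 = 0;  b_35 = 9;  b_36 = 7;  b_37 = 4;  b_38 = 11
  b_39 = 9;  b_40 = 5;  b_41 = 3;  b_42 = 10;  b_43 = 2;  b_44 = 9
  b_45 = 9;  b_46 = 5;  b_47 = 12;  b_48 = 3;  b_49 = 1;  b_50 = 10
  b_51 = 2;  b_52 = 5;  b_53 = 2;  b_54 = 4;  b_55 = 0;  b_56 = 9
  b_57 = 1;  b_58 = 0;  b_59 = 3;  b_60 = 4;  b_61 = 1;  b_62 = 3
  b_63 = 8;  b_64 = 10;  b_65 = 1;  b_66 = 1;  b_67 = 10;  b_68 = 11
  b_69 = 11;  b_70 = 1;  b_71 = 5;  b_72 = 6;  b_73 = 9;  b_74 = 4
  b_75 = 1;  b_76 = 2;  b_77 = 3;  b_78 = 0;  b_79 = 11;  b_80 = 9
  b_81 = 10;  b_82 = 2;  b_83 = 8;  b_84 = 4;  b_85 = 8;  b_86 = 9
  b_87 = 11;  b_88 = 1;  b_89 = 1;  b_90 = 12;  b_91 = 8;  b_92 = 5
  b_93 = 7;  b_94 = 2;  b_95 = 6;  b_96 = 1;  b_97 = 10;  b_98 = 8
  b_99 = 9;  b_100 = 10;  b_101 = 9;  b_102 = 4;  b_103 = 9;  b_104 = 3
  b_105 = 5;  b_106 = 11;  b_107 = 12;  b_108 = 9;  b_109 = 4;  b_110 = 0
  b_111 = 10;  b_112 = 6;  b_113 = 10;  b_114 = 6;  b_115 = 9;  b_116 = 1
  b_117 = 12;  b_118 = 11;  b_119 = 7;  b_120 = 11;  b_121 = 11;  b_122 = 8
  b_123 = 1;  b_124 = 11;  b_125 = 4;  b_126 = 0;  b_127 = 1;  b_128 = 0
  b_129 = 11;  b_130 = 5;  b_131 = 3;  b_132 = 1;  b_133 = 9;  b_134 = 10
  b_135 = 8;  b_136 = 12;  b_137 = 12;  b_138 = 0;  b_139 = 0;  b_140 = 11
  b_141 = 3;  b_142 = 6;  b_143 = 7;  b_144 = 3;  b_145 = 0;  b_146 = 8
  b_147 = 7;  b_148 = 6;  b_149 = 6;  b_150 = 6;  b_151 = 4;  b_152 = 7
  b_153 = 0;  b_154 = 7;  b_155 = 10;  b_156 = 10;  b_157 = 5;  b_158 = 12
  b_159 = 5;  b_160 = 11;  b_161 = 4;  b_162 = 8;  b_163 = 2;  b_164 = 2
  b_165 = 9;  b_166 = 6;  b_167 = 3;  b_168 = 8;  b_169 = 7;  b_170 = 12
  b_171 = 10;  b_172 = 1;  b_173 = 9;  b_174 = 11;  b_175 = 0;  b_176 = 9
  b_177 = 2;  b_178 = 5;  b_179 = 0;  b_180 = 7;  b_181 = 6;  b_182 = 3
  b_183 = 4;  b_184 = 0;  b_185 = 11;  b_186 = 11;  b_187 = 7;  b_188 = 9
  b_189 = 1;  b_190 = 1;  b_191 = 8;  b_192 = 1;  b_193 = 4;  b_194 = 8
  b_195 = 8;  b_196 = 6;  b_197 = 4;  b_198 = 11;  b_199 = 7;  b_200 = 8
  b_201 = 9;  b_202 = 4;  b_203 = 5;  b_204 = 9;  b_205 = 4;  b_206 = 12
  b_207 = 5;  b_208 = 9;  b_209 = 7;  b_210 = 1;  b_211 = 9;  b_212 = 5
  b_213 = 9;  b_214 = 1;  b_215 = 10;  b_216 = 1;  b_217 = 0;  b_218 = 5
  b_219 = 1;  b_220 = 8;  b_221 = 9;  b_222 = 5;  b_223 = 10;  b_224 = 6
  b_225 = 7;  b_226 = 4;  b_227 = 5;  b_228 = 5;  b_229 = 10;  b_230 = 11
  b_231 = 6;  b_232 = 2;  b_233 = 7;  b_234 = 4;  b_235 = 10;  b_236 = 4
  b_237 = 8;  b_238 = 0;  b_239 = 5;  b_240 = 2;  b_241 = 0;  b_242 = 6
  b_243 = 8;  b_244 = 2;  b_245 = 6;  b_246 = 3;  b_247 = 7;  b_248 = 2
  b_249 = 2;  b_250 = 7;  b_251 = 9;  b_252 = 9;  b_253 = 2;  b_254 = 10
  b_255 = 12;  b_256 = 5;  b_257 = 8;  b_258 = 2;  b_259 = 4;  b_260 = 6
  b_261 = 0;  b_262 = 9;  b_263 = 5;  b_264 = 7;  b_265 = 4;  b_266 = 3
  b_267 = 8;  b_268 = 3;  b_269 = 5;  b_270 = 9;  b_271 = 2;  b_272 = 2
  b_273 = 11;  b_274 = 3;  b_275 = 10;  b_276 = 1;  b_277 = 4;  b_278 = 12
  b_279 = 2;  b_280 = 7;  b_281 = 3;  b_282 = 5;  b_283 = 7;  b_284 = 5
  b_285 = 8;  b_286 = 5;  b_287 = 6;  b_288 = 10;  b_289 = 9;  b_290 = 11
  b_291 = 5;  b_292 = 8;  b_293 = 0;  b_294 = 7;  b_295 = 12;  b_296 = 7
  b_297 = 12;  b_298 = 5;  b_299 = 2;  b_300 = 11;  b_301 = 9;  b_302 = 1
  b_303 = 9;  b_304 = 9;  b_305 = 3;  b_306 = 2;  b_307 = 9;  b_308 = 8
  b_309 = 0;  b_310 = 2;  b_311 = 0;  b_312 = 9;  b_313 = 10;  b_314 = 6
  b_315 = 2;  b_316 = 5;  b_317 = 7;  b_318 = 3;  b_319 = 11;  b_320 = 11
  b_321 = 0;  b_322 = 0;  b_323 = 9;  b_324 = 6;  b_325 = 12;  b_326 = 1
  b_327 = 6;  b_328 = 0;  b_329 = 3;  b_330 = 1
b_331 = 5·1 + 11·3 + 2·0 = 12
b_332 = 5·12 + 11·1 + 2·3 = 12

12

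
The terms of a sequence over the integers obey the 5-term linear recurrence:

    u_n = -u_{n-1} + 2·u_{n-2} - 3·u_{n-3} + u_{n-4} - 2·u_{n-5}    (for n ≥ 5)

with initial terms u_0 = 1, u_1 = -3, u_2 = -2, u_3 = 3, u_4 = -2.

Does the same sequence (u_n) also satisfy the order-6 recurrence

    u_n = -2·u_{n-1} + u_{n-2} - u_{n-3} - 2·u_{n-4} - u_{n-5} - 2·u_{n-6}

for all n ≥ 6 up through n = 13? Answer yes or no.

Terms u_0..u_13: 1, -3, -2, 3, -2, 9, -18, 49, -120, 285, -708, 1723, -4212, 10307
n=6: candidate gives -18, actual u_6 = -18 ✓
n=7: candidate gives 49, actual u_7 = 49 ✓
n=8: candidate gives -120, actual u_8 = -120 ✓
n=9: candidate gives 285, actual u_9 = 285 ✓
n=10: candidate gives -708, actual u_10 = -708 ✓
n=11: candidate gives 1723, actual u_11 = 1723 ✓
n=12: candidate gives -4212, actual u_12 = -4212 ✓
n=13: candidate gives 10307, actual u_13 = 10307 ✓

yes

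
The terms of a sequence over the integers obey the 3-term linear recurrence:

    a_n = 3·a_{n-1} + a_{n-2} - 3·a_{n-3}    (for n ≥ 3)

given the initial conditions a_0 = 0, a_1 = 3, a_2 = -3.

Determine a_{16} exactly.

-16142520

a_3 = 3·-3 + 1·3 + -3·0 = -6
a_4 = 3·-6 + 1·-3 + -3·3 = -30
a_5 = 3·-30 + 1·-6 + -3·-3 = -87
a_6 = 3·-87 + 1·-30 + -3·-6 = -273
a_7 = 3·-273 + 1·-87 + -3·-30 = -816
a_8 = 3·-816 + 1·-273 + -3·-87 = -2460
a_9 = 3·-2460 + 1·-816 + -3·-273 = -7377
a_10 = 3·-7377 + 1·-2460 + -3·-816 = -22143
a_11 = 3·-22143 + 1·-7377 + -3·-2460 = -66426
a_12 = 3·-66426 + 1·-22143 + -3·-7377 = -199290
a_13 = 3·-199290 + 1·-66426 + -3·-22143 = -597867
a_14 = 3·-597867 + 1·-199290 + -3·-66426 = -1793613
a_15 = 3·-1793613 + 1·-597867 + -3·-199290 = -5380836
a_16 = 3·-5380836 + 1·-1793613 + -3·-597867 = -16142520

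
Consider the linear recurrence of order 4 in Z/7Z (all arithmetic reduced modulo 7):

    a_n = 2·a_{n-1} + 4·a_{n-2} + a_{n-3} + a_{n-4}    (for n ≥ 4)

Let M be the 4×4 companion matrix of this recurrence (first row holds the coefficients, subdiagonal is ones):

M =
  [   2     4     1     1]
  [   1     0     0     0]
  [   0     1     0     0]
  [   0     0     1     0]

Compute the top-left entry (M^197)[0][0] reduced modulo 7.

6

(M^197)[0][0] is the top entry after applying M 197 times to the unit state (1, 0, 0, 0). Equivalently it is h_{200} for the auxiliary sequence (h_n) obeying the same recurrence with h_3 = 1 and h_i = 0 for 0 ≤ i < 3:
h_4 = 2·1 + 4·0 + 1·0 + 1·0 = 2
h_5 = 2·2 + 4·1 + 1·0 + 1·0 = 1
h_6 = 2·1 + 4·2 + 1·1 + 1·0 = 4
h_7 = 2·4 + 4·1 + 1·2 + 1·1 = 1
h_8 = 2·1 + 4·4 + 1·1 + 1·2 = 0
h_9 = 2·0 + 4·1 + 1·4 + 1·1 = 2
Continuing the recurrence:
  h_10 = 2;  h_11 = 6;  h_12 = 1;  h_13 = 2;  h_14 = 2;  h_15 = 5
  h_16 = 0;  h_17 = 3;  h_18 = 6;  h_19 = 1;  h_20 = 1;  h_21 = 1
  h_22 = 6;  h_23 = 4;  h_24 = 6;  h_25 = 0;  h_26 = 6;  h_27 = 1
  h_28 = 4;  h_29 = 4;  h_30 = 3;  h_31 = 6;  h_32 = 4;  h_33 = 4
  h_34 = 5;  h_35 = 1;  h_36 = 2;  h_37 = 3;  h_38 = 6;  h_39 = 6
  h_40 = 6;  h_41 = 3;  h_42 = 0;  h_43 = 3;  h_44 = 1;  h_45 = 3
  h_46 = 6;  h_47 = 0;  h_48 = 0;  h_49 = 2;  h_50 = 3;  h_51 = 0
  h_52 = 0;  h_53 = 5;  h_54 = 6;  h_55 = 4;  h_56 = 2;  h_57 = 3
  h_58 = 3;  h_59 = 3;  h_60 = 2;  h_61 = 1;  h_62 = 2;  h_63 = 6
  h_64 = 2;  h_65 = 3;  h_66 = 1;  h_67 = 1;  h_68 = 4;  h_69 = 2
  h_70 = 1;  h_71 = 1;  h_72 = 5;  h_73 = 3;  h_74 = 0;  h_75 = 4
  h_76 = 2;  h_77 = 2;  h_78 = 2;  h_79 = 4;  h_80 = 6;  h_81 = 4
  h_82 = 3;  h_83 = 4;  h_84 = 2;  h_85 = 6;  h_86 = 6;  h_87 = 0
  h_88 = 4;  h_89 = 6;  h_90 = 6;  h_91 = 5;  h_92 = 2;  h_93 = 1
  h_94 = 0;  h_95 = 4;  h_96 = 4;  h_97 = 4;  h_98 = 0;  h_99 = 3
  h_100 = 0;  h_101 = 2;  h_102 = 0;  h_103 = 4;  h_104 = 3;  h_105 = 3
  h_106 = 1;  h_107 = 0;  h_108 = 3;  h_109 = 3;  h_110 = 5;  h_111 = 4
  h_112 = 6;  h_113 = 1;  h_114 = 0;  h_115 = 0;  h_116 = 0;  h_117 = 1
  h_118 = 2;  h_119 = 1;  h_120 = 4;  h_121 = 1;  h_122 = 0;  h_123 = 2
  h_124 = 2;  h_125 = 6;  h_126 = 1;  h_127 = 2;  h_128 = 2;  h_129 = 5
  h_130 = 0;  h_131 = 3;  h_132 = 6;  h_133 = 1;  h_134 = 1;  h_135 = 1
  h_136 = 6;  h_137 = 4;  h_138 = 6;  h_139 = 0;  h_140 = 6;  h_141 = 1
  h_142 = 4;  h_143 = 4;  h_144 = 3;  h_145 = 6;  h_146 = 4;  h_147 = 4
  h_148 = 5;  h_149 = 1;  h_150 = 2;  h_151 = 3;  h_152 = 6;  h_153 = 6
  h_154 = 6;  h_155 = 3;  h_156 = 0;  h_157 = 3;  h_158 = 1;  h_159 = 3
  h_160 = 6;  h_161 = 0;  h_162 = 0;  h_163 = 2;  h_164 = 3;  h_165 = 0
  h_166 = 0;  h_167 = 5;  h_168 = 6;  h_169 = 4;  h_170 = 2;  h_171 = 3
  h_172 = 3;  h_173 = 3;  h_174 = 2;  h_175 = 1;  h_176 = 2;  h_177 = 6
  h_178 = 2;  h_179 = 3;  h_180 = 1;  h_181 = 1;  h_182 = 4;  h_183 = 2
  h_184 = 1;  h_185 = 1;  h_186 = 5;  h_187 = 3;  h_188 = 0;  h_189 = 4
  h_190 = 2;  h_191 = 2;  h_192 = 2;  h_193 = 4;  h_194 = 6;  h_195 = 4
  h_196 = 3;  h_197 = 4;  h_198 = 2
h_199 = 2·2 + 4·4 + 1·3 + 1·4 = 6
h_200 = 2·6 + 4·2 + 1·4 + 1·3 = 6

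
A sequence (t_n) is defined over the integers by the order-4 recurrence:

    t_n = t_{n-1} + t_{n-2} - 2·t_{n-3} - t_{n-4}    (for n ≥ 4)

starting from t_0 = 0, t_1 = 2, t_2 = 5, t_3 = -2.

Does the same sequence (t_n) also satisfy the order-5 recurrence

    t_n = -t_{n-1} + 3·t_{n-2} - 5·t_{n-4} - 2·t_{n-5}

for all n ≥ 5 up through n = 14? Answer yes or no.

Terms t_0..t_14: 0, 2, 5, -2, -1, -15, -17, -28, -14, 7, 66, 129, 195, 185, 56
n=5: candidate gives -15, actual t_5 = -15 ✓
n=6: candidate gives -17, actual t_6 = -17 ✓
n=7: candidate gives -28, actual t_7 = -28 ✓
n=8: candidate gives -14, actual t_8 = -14 ✓
n=9: candidate gives 7, actual t_9 = 7 ✓
n=10: candidate gives 66, actual t_10 = 66 ✓
n=11: candidate gives 129, actual t_11 = 129 ✓
n=12: candidate gives 195, actual t_12 = 195 ✓
n=13: candidate gives 185, actual t_13 = 185 ✓
n=14: candidate gives 56, actual t_14 = 56 ✓

yes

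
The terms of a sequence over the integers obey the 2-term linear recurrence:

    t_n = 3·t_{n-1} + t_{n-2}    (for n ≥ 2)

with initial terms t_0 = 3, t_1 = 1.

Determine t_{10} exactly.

81747

t_2 = 3·1 + 1·3 = 6
t_3 = 3·6 + 1·1 = 19
t_4 = 3·19 + 1·6 = 63
t_5 = 3·63 + 1·19 = 208
t_6 = 3·208 + 1·63 = 687
t_7 = 3·687 + 1·208 = 2269
t_8 = 3·2269 + 1·687 = 7494
t_9 = 3·7494 + 1·2269 = 24751
t_10 = 3·24751 + 1·7494 = 81747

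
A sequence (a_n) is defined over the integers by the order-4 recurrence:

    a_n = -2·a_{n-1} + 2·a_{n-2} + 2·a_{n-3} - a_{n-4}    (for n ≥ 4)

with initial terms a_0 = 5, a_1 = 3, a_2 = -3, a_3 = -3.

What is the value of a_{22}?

51864177

a_4 = -2·-3 + 2·-3 + 2·3 + -1·5 = 1
a_5 = -2·1 + 2·-3 + 2·-3 + -1·3 = -17
a_6 = -2·-17 + 2·1 + 2·-3 + -1·-3 = 33
a_7 = -2·33 + 2·-17 + 2·1 + -1·-3 = -95
a_8 = -2·-95 + 2·33 + 2·-17 + -1·1 = 221
a_9 = -2·221 + 2·-95 + 2·33 + -1·-17 = -549
a_10 = -2·-549 + 2·221 + 2·-95 + -1·33 = 1317
a_11 = -2·1317 + 2·-549 + 2·221 + -1·-95 = -3195
a_12 = -2·-3195 + 2·1317 + 2·-549 + -1·221 = 7705
a_13 = -2·7705 + 2·-3195 + 2·1317 + -1·-549 = -18617
a_14 = -2·-18617 + 2·7705 + 2·-3195 + -1·1317 = 44937
a_15 = -2·44937 + 2·-18617 + 2·7705 + -1·-3195 = -108503
a_16 = -2·-108503 + 2·44937 + 2·-18617 + -1·7705 = 261941
a_17 = -2·261941 + 2·-108503 + 2·44937 + -1·-18617 = -632397
a_18 = -2·-632397 + 2·261941 + 2·-108503 + -1·44937 = 1526733
a_19 = -2·1526733 + 2·-632397 + 2·261941 + -1·-108503 = -3685875
a_20 = -2·-3685875 + 2·1526733 + 2·-632397 + -1·261941 = 8898481
a_21 = -2·8898481 + 2·-3685875 + 2·1526733 + -1·-632397 = -21482849
a_22 = -2·-21482849 + 2·8898481 + 2·-3685875 + -1·1526733 = 51864177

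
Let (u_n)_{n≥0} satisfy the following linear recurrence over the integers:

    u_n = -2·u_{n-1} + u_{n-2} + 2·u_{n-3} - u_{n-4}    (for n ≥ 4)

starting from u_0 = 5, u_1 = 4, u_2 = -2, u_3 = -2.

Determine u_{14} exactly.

u_4 = -2·-2 + 1·-2 + 2·4 + -1·5 = 5
u_5 = -2·5 + 1·-2 + 2·-2 + -1·4 = -20
u_6 = -2·-20 + 1·5 + 2·-2 + -1·-2 = 43
u_7 = -2·43 + 1·-20 + 2·5 + -1·-2 = -94
u_8 = -2·-94 + 1·43 + 2·-20 + -1·5 = 186
u_9 = -2·186 + 1·-94 + 2·43 + -1·-20 = -360
u_10 = -2·-360 + 1·186 + 2·-94 + -1·43 = 675
u_11 = -2·675 + 1·-360 + 2·186 + -1·-94 = -1244
u_12 = -2·-1244 + 1·675 + 2·-360 + -1·186 = 2257
u_13 = -2·2257 + 1·-1244 + 2·675 + -1·-360 = -4048
u_14 = -2·-4048 + 1·2257 + 2·-1244 + -1·675 = 7190

7190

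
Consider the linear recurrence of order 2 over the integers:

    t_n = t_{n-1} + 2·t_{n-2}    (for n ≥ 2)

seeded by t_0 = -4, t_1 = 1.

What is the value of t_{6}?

-67

t_2 = 1·1 + 2·-4 = -7
t_3 = 1·-7 + 2·1 = -5
t_4 = 1·-5 + 2·-7 = -19
t_5 = 1·-19 + 2·-5 = -29
t_6 = 1·-29 + 2·-19 = -67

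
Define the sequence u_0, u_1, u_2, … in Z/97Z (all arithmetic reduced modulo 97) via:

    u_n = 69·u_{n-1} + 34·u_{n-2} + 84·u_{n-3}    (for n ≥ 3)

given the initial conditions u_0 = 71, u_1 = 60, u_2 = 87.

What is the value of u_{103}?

u_3 = 69·87 + 34·60 + 84·71 = 39
u_4 = 69·39 + 34·87 + 84·60 = 19
u_5 = 69·19 + 34·39 + 84·87 = 51
u_6 = 69·51 + 34·19 + 84·39 = 69
u_7 = 69·69 + 34·51 + 84·19 = 40
u_8 = 69·40 + 34·69 + 84·51 = 78
u_9 = 69·78 + 34·40 + 84·69 = 25
u_10 = 69·25 + 34·78 + 84·40 = 74
u_11 = 69·74 + 34·25 + 84·78 = 92
u_12 = 69·92 + 34·74 + 84·25 = 3
u_13 = 69·3 + 34·92 + 84·74 = 45
u_14 = 69·45 + 34·3 + 84·92 = 71
u_15 = 69·71 + 34·45 + 84·3 = 85
u_16 = 69·85 + 34·71 + 84·45 = 31
u_17 = 69·31 + 34·85 + 84·71 = 32
u_18 = 69·32 + 34·31 + 84·85 = 23
u_19 = 69·23 + 34·32 + 84·31 = 41
u_20 = 69·41 + 34·23 + 84·32 = 91
u_21 = 69·91 + 34·41 + 84·23 = 2
u_22 = 69·2 + 34·91 + 84·41 = 80
u_23 = 69·80 + 34·2 + 84·91 = 40
u_24 = 69·40 + 34·80 + 84·2 = 22
u_25 = 69·22 + 34·40 + 84·80 = 92
u_26 = 69·92 + 34·22 + 84·40 = 77
u_27 = 69·77 + 34·92 + 84·22 = 7
u_28 = 69·7 + 34·77 + 84·92 = 62
u_29 = 69·62 + 34·7 + 84·77 = 23
u_30 = 69·23 + 34·62 + 84·7 = 15
u_31 = 69·15 + 34·23 + 84·62 = 41
u_32 = 69·41 + 34·15 + 84·23 = 33
u_33 = 69·33 + 34·41 + 84·15 = 81
u_34 = 69·81 + 34·33 + 84·41 = 67
u_35 = 69·67 + 34·81 + 84·33 = 61
u_36 = 69·61 + 34·67 + 84·81 = 2
u_37 = 69·2 + 34·61 + 84·67 = 80
u_38 = 69·80 + 34·2 + 84·61 = 42
u_39 = 69·42 + 34·80 + 84·2 = 63
u_40 = 69·63 + 34·42 + 84·80 = 79
u_41 = 69·79 + 34·63 + 84·42 = 63
u_42 = 69·63 + 34·79 + 84·63 = 6
u_43 = 69·6 + 34·63 + 84·79 = 74
u_44 = 69·74 + 34·6 + 84·63 = 29
u_45 = 69·29 + 34·74 + 84·6 = 74
u_46 = 69·74 + 34·29 + 84·74 = 86
u_47 = 69·86 + 34·74 + 84·29 = 22
u_48 = 69·22 + 34·86 + 84·74 = 85
u_49 = 69·85 + 34·22 + 84·86 = 63
u_50 = 69·63 + 34·85 + 84·22 = 64
u_51 = 69·64 + 34·63 + 84·85 = 21
u_52 = 69·21 + 34·64 + 84·63 = 90
u_53 = 69·90 + 34·21 + 84·64 = 78
u_54 = 69·78 + 34·90 + 84·21 = 21
u_55 = 69·21 + 34·78 + 84·90 = 21
u_56 = 69·21 + 34·21 + 84·78 = 82
u_57 = 69·82 + 34·21 + 84·21 = 85
u_58 = 69·85 + 34·82 + 84·21 = 38
u_59 = 69·38 + 34·85 + 84·82 = 81
u_60 = 69·81 + 34·38 + 84·85 = 53
u_61 = 69·53 + 34·81 + 84·38 = 0
u_62 = 69·0 + 34·53 + 84·81 = 70
u_63 = 69·70 + 34·0 + 84·53 = 67
u_64 = 69·67 + 34·70 + 84·0 = 19
u_65 = 69·19 + 34·67 + 84·70 = 60
u_66 = 69·60 + 34·19 + 84·67 = 35
u_67 = 69·35 + 34·60 + 84·19 = 37
u_68 = 69·37 + 34·35 + 84·60 = 53
u_69 = 69·53 + 34·37 + 84·35 = 95
u_70 = 69·95 + 34·53 + 84·37 = 19
u_71 = 69·19 + 34·95 + 84·53 = 69
u_72 = 69·69 + 34·19 + 84·95 = 1
u_73 = 69·1 + 34·69 + 84·19 = 34
u_74 = 69·34 + 34·1 + 84·69 = 28
u_75 = 69·28 + 34·34 + 84·1 = 68
u_76 = 69·68 + 34·28 + 84·34 = 61
u_77 = 69·61 + 34·68 + 84·28 = 46
u_78 = 69·46 + 34·61 + 84·68 = 96
u_79 = 69·96 + 34·46 + 84·61 = 23
u_80 = 69·23 + 34·96 + 84·46 = 82
u_81 = 69·82 + 34·23 + 84·96 = 51
u_82 = 69·51 + 34·82 + 84·23 = 91
u_83 = 69·91 + 34·51 + 84·82 = 60
u_84 = 69·60 + 34·91 + 84·51 = 72
u_85 = 69·72 + 34·60 + 84·91 = 5
u_86 = 69·5 + 34·72 + 84·60 = 73
u_87 = 69·73 + 34·5 + 84·72 = 3
u_88 = 69·3 + 34·73 + 84·5 = 5
u_89 = 69·5 + 34·3 + 84·73 = 80
u_90 = 69·80 + 34·5 + 84·3 = 25
u_91 = 69·25 + 34·80 + 84·5 = 15
u_92 = 69·15 + 34·25 + 84·80 = 69
u_93 = 69·69 + 34·15 + 84·25 = 96
u_94 = 69·96 + 34·69 + 84·15 = 45
u_95 = 69·45 + 34·96 + 84·69 = 40
u_96 = 69·40 + 34·45 + 84·96 = 35
u_97 = 69·35 + 34·40 + 84·45 = 86
u_98 = 69·86 + 34·35 + 84·40 = 8
u_99 = 69·8 + 34·86 + 84·35 = 14
u_100 = 69·14 + 34·8 + 84·86 = 23
u_101 = 69·23 + 34·14 + 84·8 = 19
u_102 = 69·19 + 34·23 + 84·14 = 68
u_103 = 69·68 + 34·19 + 84·23 = 92

92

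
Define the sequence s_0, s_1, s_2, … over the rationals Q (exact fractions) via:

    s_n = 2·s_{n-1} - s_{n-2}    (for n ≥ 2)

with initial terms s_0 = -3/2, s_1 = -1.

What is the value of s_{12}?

9/2

s_2 = 2·-1 + -1·-3/2 = -1/2
s_3 = 2·-1/2 + -1·-1 = 0
s_4 = 2·0 + -1·-1/2 = 1/2
s_5 = 2·1/2 + -1·0 = 1
s_6 = 2·1 + -1·1/2 = 3/2
s_7 = 2·3/2 + -1·1 = 2
s_8 = 2·2 + -1·3/2 = 5/2
s_9 = 2·5/2 + -1·2 = 3
s_10 = 2·3 + -1·5/2 = 7/2
s_11 = 2·7/2 + -1·3 = 4
s_12 = 2·4 + -1·7/2 = 9/2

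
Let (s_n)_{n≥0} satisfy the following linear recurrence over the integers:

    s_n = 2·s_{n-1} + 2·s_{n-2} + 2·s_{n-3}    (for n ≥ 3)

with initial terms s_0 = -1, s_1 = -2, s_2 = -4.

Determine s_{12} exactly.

-210448

s_3 = 2·-4 + 2·-2 + 2·-1 = -14
s_4 = 2·-14 + 2·-4 + 2·-2 = -40
s_5 = 2·-40 + 2·-14 + 2·-4 = -116
s_6 = 2·-116 + 2·-40 + 2·-14 = -340
s_7 = 2·-340 + 2·-116 + 2·-40 = -992
s_8 = 2·-992 + 2·-340 + 2·-116 = -2896
s_9 = 2·-2896 + 2·-992 + 2·-340 = -8456
s_10 = 2·-8456 + 2·-2896 + 2·-992 = -24688
s_11 = 2·-24688 + 2·-8456 + 2·-2896 = -72080
s_12 = 2·-72080 + 2·-24688 + 2·-8456 = -210448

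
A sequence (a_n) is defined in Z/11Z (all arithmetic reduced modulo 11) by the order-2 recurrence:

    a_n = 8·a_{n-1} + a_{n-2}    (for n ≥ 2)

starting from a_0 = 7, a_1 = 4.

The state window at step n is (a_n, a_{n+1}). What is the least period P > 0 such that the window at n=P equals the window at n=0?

n=0: window = (7, 4)
n=1: window = (4, 6)
n=2: window = (6, 8)
n=3: window = (8, 4)
n=4: window = (4, 7)
n=5: window = (7, 5)
n=6: window = (5, 3)
n=7: window = (3, 7)
n=8: window = (7, 4)
window at n=8 equals window at n=0 → period = 8

8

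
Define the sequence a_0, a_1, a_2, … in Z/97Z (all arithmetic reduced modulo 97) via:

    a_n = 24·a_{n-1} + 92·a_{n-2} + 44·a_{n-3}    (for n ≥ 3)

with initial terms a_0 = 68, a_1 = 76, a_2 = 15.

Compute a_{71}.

a_3 = 24·15 + 92·76 + 44·68 = 62
a_4 = 24·62 + 92·15 + 44·76 = 4
a_5 = 24·4 + 92·62 + 44·15 = 58
a_6 = 24·58 + 92·4 + 44·62 = 26
a_7 = 24·26 + 92·58 + 44·4 = 25
a_8 = 24·25 + 92·26 + 44·58 = 15
a_9 = 24·15 + 92·25 + 44·26 = 21
a_10 = 24·21 + 92·15 + 44·25 = 74
a_11 = 24·74 + 92·21 + 44·15 = 3
a_12 = 24·3 + 92·74 + 44·21 = 44
a_13 = 24·44 + 92·3 + 44·74 = 29
a_14 = 24·29 + 92·44 + 44·3 = 26
a_15 = 24·26 + 92·29 + 44·44 = 87
a_16 = 24·87 + 92·26 + 44·29 = 33
a_17 = 24·33 + 92·87 + 44·26 = 46
a_18 = 24·46 + 92·33 + 44·87 = 14
a_19 = 24·14 + 92·46 + 44·33 = 6
a_20 = 24·6 + 92·14 + 44·46 = 61
a_21 = 24·61 + 92·6 + 44·14 = 13
a_22 = 24·13 + 92·61 + 44·6 = 77
a_23 = 24·77 + 92·13 + 44·61 = 5
a_24 = 24·5 + 92·77 + 44·13 = 16
a_25 = 24·16 + 92·5 + 44·77 = 61
a_26 = 24·61 + 92·16 + 44·5 = 52
a_27 = 24·52 + 92·61 + 44·16 = 95
a_28 = 24·95 + 92·52 + 44·61 = 48
a_29 = 24·48 + 92·95 + 44·52 = 55
a_30 = 24·55 + 92·48 + 44·95 = 22
a_31 = 24·22 + 92·55 + 44·48 = 37
a_32 = 24·37 + 92·22 + 44·55 = 94
a_33 = 24·94 + 92·37 + 44·22 = 32
a_34 = 24·32 + 92·94 + 44·37 = 83
a_35 = 24·83 + 92·32 + 44·94 = 51
a_36 = 24·51 + 92·83 + 44·32 = 83
a_37 = 24·83 + 92·51 + 44·83 = 54
a_38 = 24·54 + 92·83 + 44·51 = 21
a_39 = 24·21 + 92·54 + 44·83 = 6
a_40 = 24·6 + 92·21 + 44·54 = 87
a_41 = 24·87 + 92·6 + 44·21 = 72
a_42 = 24·72 + 92·87 + 44·6 = 5
a_43 = 24·5 + 92·72 + 44·87 = 96
a_44 = 24·96 + 92·5 + 44·72 = 15
a_45 = 24·15 + 92·96 + 44·5 = 3
a_46 = 24·3 + 92·15 + 44·96 = 50
a_47 = 24·50 + 92·3 + 44·15 = 2
a_48 = 24·2 + 92·50 + 44·3 = 27
a_49 = 24·27 + 92·2 + 44·50 = 25
a_50 = 24·25 + 92·27 + 44·2 = 68
a_51 = 24·68 + 92·25 + 44·27 = 76
a_52 = 24·76 + 92·68 + 44·25 = 62
a_53 = 24·62 + 92·76 + 44·68 = 26
a_54 = 24·26 + 92·62 + 44·76 = 69
a_55 = 24·69 + 92·26 + 44·62 = 83
a_56 = 24·83 + 92·69 + 44·26 = 75
a_57 = 24·75 + 92·83 + 44·69 = 56
a_58 = 24·56 + 92·75 + 44·83 = 62
a_59 = 24·62 + 92·56 + 44·75 = 46
a_60 = 24·46 + 92·62 + 44·56 = 57
a_61 = 24·57 + 92·46 + 44·62 = 83
a_62 = 24·83 + 92·57 + 44·46 = 45
a_63 = 24·45 + 92·83 + 44·57 = 69
a_64 = 24·69 + 92·45 + 44·83 = 39
a_65 = 24·39 + 92·69 + 44·45 = 49
a_66 = 24·49 + 92·39 + 44·69 = 40
a_67 = 24·40 + 92·49 + 44·39 = 6
a_68 = 24·6 + 92·40 + 44·49 = 63
a_69 = 24·63 + 92·6 + 44·40 = 41
a_70 = 24·41 + 92·63 + 44·6 = 60
a_71 = 24·60 + 92·41 + 44·63 = 30

30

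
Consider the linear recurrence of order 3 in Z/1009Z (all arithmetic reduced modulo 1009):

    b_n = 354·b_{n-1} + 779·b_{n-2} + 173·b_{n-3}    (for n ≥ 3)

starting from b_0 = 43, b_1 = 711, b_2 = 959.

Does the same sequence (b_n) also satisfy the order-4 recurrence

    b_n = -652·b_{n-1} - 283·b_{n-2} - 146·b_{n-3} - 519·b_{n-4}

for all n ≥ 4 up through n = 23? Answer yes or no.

Terms b_0..b_23: 43, 711, 959, 766, 49, 10, 681, 46, 626, 912, 161, 937, 412, 569, 373, 809, 369, 4, 1008, 5, 674, 158, 659, 758
n=4: candidate gives 49, actual b_4 = 49 ✓
n=5: candidate gives 10, actual b_5 = 10 ✓
n=6: candidate gives 681, actual b_6 = 681 ✓
n=7: candidate gives 46, actual b_7 = 46 ✓
n=8: candidate gives 626, actual b_8 = 626 ✓
n=9: candidate gives 912, actual b_9 = 912 ✓
n=10: candidate gives 161, actual b_10 = 161 ✓
n=11: candidate gives 937, actual b_11 = 937 ✓
n=12: candidate gives 412, actual b_12 = 412 ✓
n=13: candidate gives 569, actual b_13 = 569 ✓
n=14: candidate gives 373, actual b_14 = 373 ✓
n=15: candidate gives 809, actual b_15 = 809 ✓
n=16: candidate gives 369, actual b_16 = 369 ✓
n=17: candidate gives 4, actual b_17 = 4 ✓
n=18: candidate gives 1008, actual b_18 = 1008 ✓
n=19: candidate gives 5, actual b_19 = 5 ✓
n=20: candidate gives 674, actual b_20 = 674 ✓
n=21: candidate gives 158, actual b_21 = 158 ✓
n=22: candidate gives 659, actual b_22 = 659 ✓
n=23: candidate gives 758, actual b_23 = 758 ✓

yes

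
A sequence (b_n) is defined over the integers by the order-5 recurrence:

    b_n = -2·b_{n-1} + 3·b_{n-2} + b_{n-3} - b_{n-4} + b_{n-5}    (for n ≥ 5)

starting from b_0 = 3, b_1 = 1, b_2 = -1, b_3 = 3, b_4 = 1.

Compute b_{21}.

b_5 = -2·1 + 3·3 + 1·-1 + -1·1 + 1·3 = 8
b_6 = -2·8 + 3·1 + 1·3 + -1·-1 + 1·1 = -8
b_7 = -2·-8 + 3·8 + 1·1 + -1·3 + 1·-1 = 37
b_8 = -2·37 + 3·-8 + 1·8 + -1·1 + 1·3 = -88
b_9 = -2·-88 + 3·37 + 1·-8 + -1·8 + 1·1 = 272
b_10 = -2·272 + 3·-88 + 1·37 + -1·-8 + 1·8 = -755
b_11 = -2·-755 + 3·272 + 1·-88 + -1·37 + 1·-8 = 2193
b_12 = -2·2193 + 3·-755 + 1·272 + -1·-88 + 1·37 = -6254
b_13 = -2·-6254 + 3·2193 + 1·-755 + -1·272 + 1·-88 = 17972
b_14 = -2·17972 + 3·-6254 + 1·2193 + -1·-755 + 1·272 = -51486
b_15 = -2·-51486 + 3·17972 + 1·-6254 + -1·2193 + 1·-755 = 147686
b_16 = -2·147686 + 3·-51486 + 1·17972 + -1·-6254 + 1·2193 = -423411
b_17 = -2·-423411 + 3·147686 + 1·-51486 + -1·17972 + 1·-6254 = 1214168
b_18 = -2·1214168 + 3·-423411 + 1·147686 + -1·-51486 + 1·17972 = -3481425
b_19 = -2·-3481425 + 3·1214168 + 1·-423411 + -1·147686 + 1·-51486 = 9982771
b_20 = -2·9982771 + 3·-3481425 + 1·1214168 + -1·-423411 + 1·147686 = -28624552
b_21 = -2·-28624552 + 3·9982771 + 1·-3481425 + -1·1214168 + 1·-423411 = 82078413

82078413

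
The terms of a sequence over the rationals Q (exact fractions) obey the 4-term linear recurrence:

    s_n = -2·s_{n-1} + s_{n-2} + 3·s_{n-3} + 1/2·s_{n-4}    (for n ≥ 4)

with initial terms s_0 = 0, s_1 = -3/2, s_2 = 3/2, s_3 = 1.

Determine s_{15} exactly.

65895/16

s_4 = -2·1 + 1·3/2 + 3·-3/2 + 1/2·0 = -5
s_5 = -2·-5 + 1·1 + 3·3/2 + 1/2·-3/2 = 59/4
s_6 = -2·59/4 + 1·-5 + 3·1 + 1/2·3/2 = -123/4
s_7 = -2·-123/4 + 1·59/4 + 3·-5 + 1/2·1 = 247/4
s_8 = -2·247/4 + 1·-123/4 + 3·59/4 + 1/2·-5 = -225/2
s_9 = -2·-225/2 + 1·247/4 + 3·-123/4 + 1/2·59/4 = 1615/8
s_10 = -2·1615/8 + 1·-225/2 + 3·247/4 + 1/2·-123/4 = -2771/8
s_11 = -2·-2771/8 + 1·1615/8 + 3·-225/2 + 1/2·247/4 = 588
s_12 = -2·588 + 1·-2771/8 + 3·1615/8 + 1/2·-225/2 = -973
s_13 = -2·-973 + 1·588 + 3·-2771/8 + 1/2·1615/8 = 25533/16
s_14 = -2·25533/16 + 1·-973 + 3·588 + 1/2·-2771/8 = -41181/16
s_15 = -2·-41181/16 + 1·25533/16 + 3·-973 + 1/2·588 = 65895/16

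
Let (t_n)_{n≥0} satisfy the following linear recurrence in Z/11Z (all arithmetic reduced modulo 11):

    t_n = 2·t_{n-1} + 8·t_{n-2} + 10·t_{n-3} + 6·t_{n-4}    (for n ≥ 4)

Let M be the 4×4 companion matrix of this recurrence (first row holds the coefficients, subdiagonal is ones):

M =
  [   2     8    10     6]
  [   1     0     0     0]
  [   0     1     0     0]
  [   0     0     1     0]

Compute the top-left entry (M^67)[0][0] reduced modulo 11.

5

(M^67)[0][0] is the top entry after applying M 67 times to the unit state (1, 0, 0, 0). Equivalently it is h_{70} for the auxiliary sequence (h_n) obeying the same recurrence with h_3 = 1 and h_i = 0 for 0 ≤ i < 3:
h_4 = 2·1 + 8·0 + 10·0 + 6·0 = 2
h_5 = 2·2 + 8·1 + 10·0 + 6·0 = 1
h_6 = 2·1 + 8·2 + 10·1 + 6·0 = 6
h_7 = 2·6 + 8·1 + 10·2 + 6·1 = 2
h_8 = 2·2 + 8·6 + 10·1 + 6·2 = 8
h_9 = 2·8 + 8·2 + 10·6 + 6·1 = 10
h_10 = 2·10 + 8·8 + 10·2 + 6·6 = 8
h_11 = 2·8 + 8·10 + 10·8 + 6·2 = 1
h_12 = 2·1 + 8·8 + 10·10 + 6·8 = 5
h_13 = 2·5 + 8·1 + 10·8 + 6·10 = 4
h_14 = 2·4 + 8·5 + 10·1 + 6·8 = 7
h_15 = 2·7 + 8·4 + 10·5 + 6·1 = 3
h_16 = 2·3 + 8·7 + 10·4 + 6·5 = 0
h_17 = 2·0 + 8·3 + 10·7 + 6·4 = 8
h_18 = 2·8 + 8·0 + 10·3 + 6·7 = 0
h_19 = 2·0 + 8·8 + 10·0 + 6·3 = 5
h_20 = 2·5 + 8·0 + 10·8 + 6·0 = 2
h_21 = 2·2 + 8·5 + 10·0 + 6·8 = 4
h_22 = 2·4 + 8·2 + 10·5 + 6·0 = 8
h_23 = 2·8 + 8·4 + 10·2 + 6·5 = 10
h_24 = 2·10 + 8·8 + 10·4 + 6·2 = 4
h_25 = 2·4 + 8·10 + 10·8 + 6·4 = 5
h_26 = 2·5 + 8·4 + 10·10 + 6·8 = 3
h_27 = 2·3 + 8·5 + 10·4 + 6·10 = 3
h_28 = 2·3 + 8·3 + 10·5 + 6·4 = 5
h_29 = 2·5 + 8·3 + 10·3 + 6·5 = 6
h_30 = 2·6 + 8·5 + 10·3 + 6·3 = 1
h_31 = 2·1 + 8·6 + 10·5 + 6·3 = 8
h_32 = 2·8 + 8·1 + 10·6 + 6·5 = 4
h_33 = 2·4 + 8·8 + 10·1 + 6·6 = 8
h_34 = 2·8 + 8·4 + 10·8 + 6·1 = 2
h_35 = 2·2 + 8·8 + 10·4 + 6·8 = 2
h_36 = 2·2 + 8·2 + 10·8 + 6·4 = 3
h_37 = 2·3 + 8·2 + 10·2 + 6·8 = 2
h_38 = 2·2 + 8·3 + 10·2 + 6·2 = 5
h_39 = 2·5 + 8·2 + 10·3 + 6·2 = 2
h_40 = 2·2 + 8·5 + 10·2 + 6·3 = 5
h_41 = 2·5 + 8·2 + 10·5 + 6·2 = 0
h_42 = 2·0 + 8·5 + 10·2 + 6·5 = 2
h_43 = 2·2 + 8·0 + 10·5 + 6·2 = 0
h_44 = 2·0 + 8·2 + 10·0 + 6·5 = 2
h_45 = 2·2 + 8·0 + 10·2 + 6·0 = 2
h_46 = 2·2 + 8·2 + 10·0 + 6·2 = 10
h_47 = 2·10 + 8·2 + 10·2 + 6·0 = 1
h_48 = 2·1 + 8·10 + 10·2 + 6·2 = 4
h_49 = 2·4 + 8·1 + 10·10 + 6·2 = 7
h_50 = 2·7 + 8·4 + 10·1 + 6·10 = 6
h_51 = 2·6 + 8·7 + 10·4 + 6·1 = 4
h_52 = 2·4 + 8·6 + 10·7 + 6·4 = 7
h_53 = 2·7 + 8·4 + 10·6 + 6·7 = 5
h_54 = 2·5 + 8·7 + 10·4 + 6·6 = 10
h_55 = 2·10 + 8·5 + 10·7 + 6·4 = 0
h_56 = 2·0 + 8·10 + 10·5 + 6·7 = 7
h_57 = 2·7 + 8·0 + 10·10 + 6·5 = 1
h_58 = 2·1 + 8·7 + 10·0 + 6·10 = 8
h_59 = 2·8 + 8·1 + 10·7 + 6·0 = 6
h_60 = 2·6 + 8·8 + 10·1 + 6·7 = 7
h_61 = 2·7 + 8·6 + 10·8 + 6·1 = 5
h_62 = 2·5 + 8·7 + 10·6 + 6·8 = 9
h_63 = 2·9 + 8·5 + 10·7 + 6·6 = 10
h_64 = 2·10 + 8·9 + 10·5 + 6·7 = 8
h_65 = 2·8 + 8·10 + 10·9 + 6·5 = 7
h_66 = 2·7 + 8·8 + 10·10 + 6·9 = 1
h_67 = 2·1 + 8·7 + 10·8 + 6·10 = 0
h_68 = 2·0 + 8·1 + 10·7 + 6·8 = 5
h_69 = 2·5 + 8·0 + 10·1 + 6·7 = 7
h_70 = 2·7 + 8·5 + 10·0 + 6·1 = 5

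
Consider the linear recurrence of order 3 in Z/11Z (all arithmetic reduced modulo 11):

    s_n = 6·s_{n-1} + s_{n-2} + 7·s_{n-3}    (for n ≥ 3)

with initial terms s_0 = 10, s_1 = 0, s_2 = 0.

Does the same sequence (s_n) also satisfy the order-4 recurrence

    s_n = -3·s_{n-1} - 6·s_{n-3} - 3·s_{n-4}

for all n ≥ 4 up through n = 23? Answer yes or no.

yes

Terms s_0..s_23: 10, 0, 0, 4, 2, 5, 5, 5, 4, 9, 5, 1, 8, 7, 2, 9, 6, 4, 5, 10, 5, 9, 8, 4
n=4: candidate gives 2, actual s_4 = 2 ✓
n=5: candidate gives 5, actual s_5 = 5 ✓
n=6: candidate gives 5, actual s_6 = 5 ✓
n=7: candidate gives 5, actual s_7 = 5 ✓
n=8: candidate gives 4, actual s_8 = 4 ✓
n=9: candidate gives 9, actual s_9 = 9 ✓
n=10: candidate gives 5, actual s_10 = 5 ✓
n=11: candidate gives 1, actual s_11 = 1 ✓
n=12: candidate gives 8, actual s_12 = 8 ✓
n=13: candidate gives 7, actual s_13 = 7 ✓
n=14: candidate gives 2, actual s_14 = 2 ✓
n=15: candidate gives 9, actual s_15 = 9 ✓
n=16: candidate gives 6, actual s_16 = 6 ✓
n=17: candidate gives 4, actual s_17 = 4 ✓
n=18: candidate gives 5, actual s_18 = 5 ✓
n=19: candidate gives 10, actual s_19 = 10 ✓
n=20: candidate gives 5, actual s_20 = 5 ✓
n=21: candidate gives 9, actual s_21 = 9 ✓
n=22: candidate gives 8, actual s_22 = 8 ✓
n=23: candidate gives 4, actual s_23 = 4 ✓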